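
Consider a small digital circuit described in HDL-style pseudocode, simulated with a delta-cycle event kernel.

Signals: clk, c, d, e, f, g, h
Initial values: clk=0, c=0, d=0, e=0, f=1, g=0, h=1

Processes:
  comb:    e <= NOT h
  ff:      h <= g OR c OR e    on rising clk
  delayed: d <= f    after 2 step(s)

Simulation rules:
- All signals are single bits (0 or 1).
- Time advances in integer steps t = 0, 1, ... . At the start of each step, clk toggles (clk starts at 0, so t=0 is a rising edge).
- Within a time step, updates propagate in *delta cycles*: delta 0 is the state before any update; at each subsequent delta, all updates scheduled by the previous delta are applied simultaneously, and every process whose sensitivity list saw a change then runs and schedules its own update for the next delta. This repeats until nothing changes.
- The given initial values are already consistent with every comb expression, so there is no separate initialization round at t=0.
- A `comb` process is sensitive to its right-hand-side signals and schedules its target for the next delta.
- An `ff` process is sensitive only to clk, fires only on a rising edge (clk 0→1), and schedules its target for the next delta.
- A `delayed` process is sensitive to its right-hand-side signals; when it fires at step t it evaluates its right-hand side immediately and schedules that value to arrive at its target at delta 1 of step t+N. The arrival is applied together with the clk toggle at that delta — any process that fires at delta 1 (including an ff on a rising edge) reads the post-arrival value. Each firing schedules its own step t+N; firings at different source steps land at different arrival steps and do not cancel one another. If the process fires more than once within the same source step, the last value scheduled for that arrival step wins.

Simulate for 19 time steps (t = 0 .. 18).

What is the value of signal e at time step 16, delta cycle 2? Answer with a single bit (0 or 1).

0

[bits: g,clk,e,d,f,h,c]
t=0: Δ0=0000110 Δ1=0100110 Δ2=0100100 Δ3=0110100 | 3Δ
t=1: Δ0=0110100 Δ1=0010100 | 1Δ
t=2: Δ0=0010100 Δ1=0110100 Δ2=0110110 Δ3=0100110 | 3Δ
t=3: Δ0=0100110 Δ1=0000110 | 1Δ
t=4: Δ0=0000110 Δ1=0100110 Δ2=0100100 Δ3=0110100 | 3Δ
t=5: Δ0=0110100 Δ1=0010100 | 1Δ
t=6: Δ0=0010100 Δ1=0110100 Δ2=0110110 Δ3=0100110 | 3Δ
t=7: Δ0=0100110 Δ1=0000110 | 1Δ
t=8: Δ0=0000110 Δ1=0100110 Δ2=0100100 Δ3=0110100 | 3Δ
t=9: Δ0=0110100 Δ1=0010100 | 1Δ
t=10: Δ0=0010100 Δ1=0110100 Δ2=0110110 Δ3=0100110 | 3Δ
t=11: Δ0=0100110 Δ1=0000110 | 1Δ
t=12: Δ0=0000110 Δ1=0100110 Δ2=0100100 Δ3=0110100 | 3Δ
t=13: Δ0=0110100 Δ1=0010100 | 1Δ
t=14: Δ0=0010100 Δ1=0110100 Δ2=0110110 Δ3=0100110 | 3Δ
t=15: Δ0=0100110 Δ1=0000110 | 1Δ
t=16: Δ0=0000110 Δ1=0100110 Δ2=0100100 Δ3=0110100 | 3Δ
t=17: Δ0=0110100 Δ1=0010100 | 1Δ
t=18: Δ0=0010100 Δ1=0110100 Δ2=0110110 Δ3=0100110 | 3Δ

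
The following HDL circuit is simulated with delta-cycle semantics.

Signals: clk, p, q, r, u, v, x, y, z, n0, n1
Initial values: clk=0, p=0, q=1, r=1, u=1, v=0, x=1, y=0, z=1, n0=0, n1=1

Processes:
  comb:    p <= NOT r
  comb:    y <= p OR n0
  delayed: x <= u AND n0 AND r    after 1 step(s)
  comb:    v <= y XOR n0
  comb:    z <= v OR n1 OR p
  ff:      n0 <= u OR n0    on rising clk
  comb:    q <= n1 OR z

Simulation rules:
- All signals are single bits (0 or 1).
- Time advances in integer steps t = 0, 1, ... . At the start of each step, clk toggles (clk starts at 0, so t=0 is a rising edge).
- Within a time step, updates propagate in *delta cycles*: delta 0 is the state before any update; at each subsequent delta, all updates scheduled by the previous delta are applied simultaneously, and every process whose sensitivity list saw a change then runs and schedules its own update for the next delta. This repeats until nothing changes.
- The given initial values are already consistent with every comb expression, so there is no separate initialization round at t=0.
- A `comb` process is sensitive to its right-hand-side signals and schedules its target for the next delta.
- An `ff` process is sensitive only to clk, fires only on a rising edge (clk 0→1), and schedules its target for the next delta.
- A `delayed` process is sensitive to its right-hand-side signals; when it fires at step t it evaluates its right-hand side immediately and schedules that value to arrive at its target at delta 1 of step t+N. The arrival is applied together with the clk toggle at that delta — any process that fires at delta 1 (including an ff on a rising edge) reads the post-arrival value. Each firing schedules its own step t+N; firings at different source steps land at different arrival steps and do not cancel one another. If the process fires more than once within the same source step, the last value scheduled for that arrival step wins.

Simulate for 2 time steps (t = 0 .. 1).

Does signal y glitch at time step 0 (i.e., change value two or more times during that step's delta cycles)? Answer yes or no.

no

[bits: n1,u,v,p,y,clk,z,x,n0,r,q]
t=0: Δ0=11000011011 Δ1=11000111011 Δ2=11000111111 Δ3=11101111111 Δ4=11001111111 | 4Δ
t=1: Δ0=11001111111 Δ1=11001011111 | 1Δ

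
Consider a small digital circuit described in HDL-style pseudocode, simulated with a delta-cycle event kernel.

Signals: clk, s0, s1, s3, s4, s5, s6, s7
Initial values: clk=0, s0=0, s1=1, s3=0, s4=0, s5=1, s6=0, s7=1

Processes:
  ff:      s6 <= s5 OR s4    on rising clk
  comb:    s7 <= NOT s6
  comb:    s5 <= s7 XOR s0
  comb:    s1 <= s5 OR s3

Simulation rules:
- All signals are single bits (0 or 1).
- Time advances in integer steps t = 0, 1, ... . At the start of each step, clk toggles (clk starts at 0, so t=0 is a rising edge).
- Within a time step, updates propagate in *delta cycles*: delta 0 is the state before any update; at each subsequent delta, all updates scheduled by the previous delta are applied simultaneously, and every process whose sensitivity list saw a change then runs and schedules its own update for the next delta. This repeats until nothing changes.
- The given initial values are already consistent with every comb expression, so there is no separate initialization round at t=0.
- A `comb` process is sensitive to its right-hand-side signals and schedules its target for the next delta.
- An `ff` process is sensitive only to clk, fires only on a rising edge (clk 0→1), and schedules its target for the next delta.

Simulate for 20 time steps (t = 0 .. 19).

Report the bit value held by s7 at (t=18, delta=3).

1

t0.Δ0 s0=0 s1=1 s4=0 clk=0 s3=0 s6=0 s7=1 s5=1
t0.Δ1 s0=0 s1=1 s4=0 clk=1 s3=0 s6=0 s7=1 s5=1
t0.Δ2 s0=0 s1=1 s4=0 clk=1 s3=0 s6=1 s7=1 s5=1
t0.Δ3 s0=0 s1=1 s4=0 clk=1 s3=0 s6=1 s7=0 s5=1
t0.Δ4 s0=0 s1=1 s4=0 clk=1 s3=0 s6=1 s7=0 s5=0
t0.Δ5 s0=0 s1=0 s4=0 clk=1 s3=0 s6=1 s7=0 s5=0
t1.Δ0 s0=0 s1=0 s4=0 clk=1 s3=0 s6=1 s7=0 s5=0
t1.Δ1 s0=0 s1=0 s4=0 clk=0 s3=0 s6=1 s7=0 s5=0
t2.Δ0 s0=0 s1=0 s4=0 clk=0 s3=0 s6=1 s7=0 s5=0
t2.Δ1 s0=0 s1=0 s4=0 clk=1 s3=0 s6=1 s7=0 s5=0
t2.Δ2 s0=0 s1=0 s4=0 clk=1 s3=0 s6=0 s7=0 s5=0
t2.Δ3 s0=0 s1=0 s4=0 clk=1 s3=0 s6=0 s7=1 s5=0
t2.Δ4 s0=0 s1=0 s4=0 clk=1 s3=0 s6=0 s7=1 s5=1
t2.Δ5 s0=0 s1=1 s4=0 clk=1 s3=0 s6=0 s7=1 s5=1
t3.Δ0 s0=0 s1=1 s4=0 clk=1 s3=0 s6=0 s7=1 s5=1
t3.Δ1 s0=0 s1=1 s4=0 clk=0 s3=0 s6=0 s7=1 s5=1
t4.Δ0 s0=0 s1=1 s4=0 clk=0 s3=0 s6=0 s7=1 s5=1
t4.Δ1 s0=0 s1=1 s4=0 clk=1 s3=0 s6=0 s7=1 s5=1
t4.Δ2 s0=0 s1=1 s4=0 clk=1 s3=0 s6=1 s7=1 s5=1
t4.Δ3 s0=0 s1=1 s4=0 clk=1 s3=0 s6=1 s7=0 s5=1
t4.Δ4 s0=0 s1=1 s4=0 clk=1 s3=0 s6=1 s7=0 s5=0
t4.Δ5 s0=0 s1=0 s4=0 clk=1 s3=0 s6=1 s7=0 s5=0
t5.Δ0 s0=0 s1=0 s4=0 clk=1 s3=0 s6=1 s7=0 s5=0
t5.Δ1 s0=0 s1=0 s4=0 clk=0 s3=0 s6=1 s7=0 s5=0
t6.Δ0 s0=0 s1=0 s4=0 clk=0 s3=0 s6=1 s7=0 s5=0
t6.Δ1 s0=0 s1=0 s4=0 clk=1 s3=0 s6=1 s7=0 s5=0
t6.Δ2 s0=0 s1=0 s4=0 clk=1 s3=0 s6=0 s7=0 s5=0
t6.Δ3 s0=0 s1=0 s4=0 clk=1 s3=0 s6=0 s7=1 s5=0
t6.Δ4 s0=0 s1=0 s4=0 clk=1 s3=0 s6=0 s7=1 s5=1
t6.Δ5 s0=0 s1=1 s4=0 clk=1 s3=0 s6=0 s7=1 s5=1
t7.Δ0 s0=0 s1=1 s4=0 clk=1 s3=0 s6=0 s7=1 s5=1
t7.Δ1 s0=0 s1=1 s4=0 clk=0 s3=0 s6=0 s7=1 s5=1
t8.Δ0 s0=0 s1=1 s4=0 clk=0 s3=0 s6=0 s7=1 s5=1
t8.Δ1 s0=0 s1=1 s4=0 clk=1 s3=0 s6=0 s7=1 s5=1
t8.Δ2 s0=0 s1=1 s4=0 clk=1 s3=0 s6=1 s7=1 s5=1
t8.Δ3 s0=0 s1=1 s4=0 clk=1 s3=0 s6=1 s7=0 s5=1
t8.Δ4 s0=0 s1=1 s4=0 clk=1 s3=0 s6=1 s7=0 s5=0
t8.Δ5 s0=0 s1=0 s4=0 clk=1 s3=0 s6=1 s7=0 s5=0
t9.Δ0 s0=0 s1=0 s4=0 clk=1 s3=0 s6=1 s7=0 s5=0
t9.Δ1 s0=0 s1=0 s4=0 clk=0 s3=0 s6=1 s7=0 s5=0
t10.Δ0 s0=0 s1=0 s4=0 clk=0 s3=0 s6=1 s7=0 s5=0
t10.Δ1 s0=0 s1=0 s4=0 clk=1 s3=0 s6=1 s7=0 s5=0
t10.Δ2 s0=0 s1=0 s4=0 clk=1 s3=0 s6=0 s7=0 s5=0
t10.Δ3 s0=0 s1=0 s4=0 clk=1 s3=0 s6=0 s7=1 s5=0
t10.Δ4 s0=0 s1=0 s4=0 clk=1 s3=0 s6=0 s7=1 s5=1
t10.Δ5 s0=0 s1=1 s4=0 clk=1 s3=0 s6=0 s7=1 s5=1
t11.Δ0 s0=0 s1=1 s4=0 clk=1 s3=0 s6=0 s7=1 s5=1
t11.Δ1 s0=0 s1=1 s4=0 clk=0 s3=0 s6=0 s7=1 s5=1
t12.Δ0 s0=0 s1=1 s4=0 clk=0 s3=0 s6=0 s7=1 s5=1
t12.Δ1 s0=0 s1=1 s4=0 clk=1 s3=0 s6=0 s7=1 s5=1
t12.Δ2 s0=0 s1=1 s4=0 clk=1 s3=0 s6=1 s7=1 s5=1
t12.Δ3 s0=0 s1=1 s4=0 clk=1 s3=0 s6=1 s7=0 s5=1
t12.Δ4 s0=0 s1=1 s4=0 clk=1 s3=0 s6=1 s7=0 s5=0
t12.Δ5 s0=0 s1=0 s4=0 clk=1 s3=0 s6=1 s7=0 s5=0
t13.Δ0 s0=0 s1=0 s4=0 clk=1 s3=0 s6=1 s7=0 s5=0
t13.Δ1 s0=0 s1=0 s4=0 clk=0 s3=0 s6=1 s7=0 s5=0
t14.Δ0 s0=0 s1=0 s4=0 clk=0 s3=0 s6=1 s7=0 s5=0
t14.Δ1 s0=0 s1=0 s4=0 clk=1 s3=0 s6=1 s7=0 s5=0
t14.Δ2 s0=0 s1=0 s4=0 clk=1 s3=0 s6=0 s7=0 s5=0
t14.Δ3 s0=0 s1=0 s4=0 clk=1 s3=0 s6=0 s7=1 s5=0
t14.Δ4 s0=0 s1=0 s4=0 clk=1 s3=0 s6=0 s7=1 s5=1
t14.Δ5 s0=0 s1=1 s4=0 clk=1 s3=0 s6=0 s7=1 s5=1
t15.Δ0 s0=0 s1=1 s4=0 clk=1 s3=0 s6=0 s7=1 s5=1
t15.Δ1 s0=0 s1=1 s4=0 clk=0 s3=0 s6=0 s7=1 s5=1
t16.Δ0 s0=0 s1=1 s4=0 clk=0 s3=0 s6=0 s7=1 s5=1
t16.Δ1 s0=0 s1=1 s4=0 clk=1 s3=0 s6=0 s7=1 s5=1
t16.Δ2 s0=0 s1=1 s4=0 clk=1 s3=0 s6=1 s7=1 s5=1
t16.Δ3 s0=0 s1=1 s4=0 clk=1 s3=0 s6=1 s7=0 s5=1
t16.Δ4 s0=0 s1=1 s4=0 clk=1 s3=0 s6=1 s7=0 s5=0
t16.Δ5 s0=0 s1=0 s4=0 clk=1 s3=0 s6=1 s7=0 s5=0
t17.Δ0 s0=0 s1=0 s4=0 clk=1 s3=0 s6=1 s7=0 s5=0
t17.Δ1 s0=0 s1=0 s4=0 clk=0 s3=0 s6=1 s7=0 s5=0
t18.Δ0 s0=0 s1=0 s4=0 clk=0 s3=0 s6=1 s7=0 s5=0
t18.Δ1 s0=0 s1=0 s4=0 clk=1 s3=0 s6=1 s7=0 s5=0
t18.Δ2 s0=0 s1=0 s4=0 clk=1 s3=0 s6=0 s7=0 s5=0
t18.Δ3 s0=0 s1=0 s4=0 clk=1 s3=0 s6=0 s7=1 s5=0
t18.Δ4 s0=0 s1=0 s4=0 clk=1 s3=0 s6=0 s7=1 s5=1
t18.Δ5 s0=0 s1=1 s4=0 clk=1 s3=0 s6=0 s7=1 s5=1
t19.Δ0 s0=0 s1=1 s4=0 clk=1 s3=0 s6=0 s7=1 s5=1
t19.Δ1 s0=0 s1=1 s4=0 clk=0 s3=0 s6=0 s7=1 s5=1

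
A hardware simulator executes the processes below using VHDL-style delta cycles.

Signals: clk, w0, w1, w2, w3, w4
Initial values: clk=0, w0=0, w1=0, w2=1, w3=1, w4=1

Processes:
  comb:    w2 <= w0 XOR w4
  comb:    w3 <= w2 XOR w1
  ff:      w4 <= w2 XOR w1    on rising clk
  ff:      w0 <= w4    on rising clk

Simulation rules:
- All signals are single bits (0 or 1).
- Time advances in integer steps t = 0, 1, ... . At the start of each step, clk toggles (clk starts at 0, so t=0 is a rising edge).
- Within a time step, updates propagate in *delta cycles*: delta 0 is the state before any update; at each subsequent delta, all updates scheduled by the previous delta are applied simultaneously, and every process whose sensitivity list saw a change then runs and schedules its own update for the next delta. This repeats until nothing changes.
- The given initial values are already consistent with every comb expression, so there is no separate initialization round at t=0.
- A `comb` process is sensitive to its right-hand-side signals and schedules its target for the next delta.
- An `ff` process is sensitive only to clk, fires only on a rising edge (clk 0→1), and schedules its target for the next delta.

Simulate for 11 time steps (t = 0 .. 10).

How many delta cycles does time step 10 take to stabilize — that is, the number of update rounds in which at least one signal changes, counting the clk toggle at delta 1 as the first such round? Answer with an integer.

t=0 Δ0: w4=1 clk=0 w3=1 w1=0 w0=0 w2=1
  Δ1: clk:0→1
  Δ2: w0:0→1
  Δ3: w2:1→0
  Δ4: w3:1→0
  (4Δ to stable)
t=1 Δ0: w4=1 clk=1 w3=0 w1=0 w0=1 w2=0
  Δ1: clk:1→0
  (1Δ to stable)
t=2 Δ0: w4=1 clk=0 w3=0 w1=0 w0=1 w2=0
  Δ1: clk:0→1
  Δ2: w4:1→0
  Δ3: w2:0→1
  Δ4: w3:0→1
  (4Δ to stable)
t=3 Δ0: w4=0 clk=1 w3=1 w1=0 w0=1 w2=1
  Δ1: clk:1→0
  (1Δ to stable)
t=4 Δ0: w4=0 clk=0 w3=1 w1=0 w0=1 w2=1
  Δ1: clk:0→1
  Δ2: w4:0→1, w0:1→0
  (2Δ to stable)
t=5 Δ0: w4=1 clk=1 w3=1 w1=0 w0=0 w2=1
  Δ1: clk:1→0
  (1Δ to stable)
t=6 Δ0: w4=1 clk=0 w3=1 w1=0 w0=0 w2=1
  Δ1: clk:0→1
  Δ2: w0:0→1
  Δ3: w2:1→0
  Δ4: w3:1→0
  (4Δ to stable)
t=7 Δ0: w4=1 clk=1 w3=0 w1=0 w0=1 w2=0
  Δ1: clk:1→0
  (1Δ to stable)
t=8 Δ0: w4=1 clk=0 w3=0 w1=0 w0=1 w2=0
  Δ1: clk:0→1
  Δ2: w4:1→0
  Δ3: w2:0→1
  Δ4: w3:0→1
  (4Δ to stable)
t=9 Δ0: w4=0 clk=1 w3=1 w1=0 w0=1 w2=1
  Δ1: clk:1→0
  (1Δ to stable)
t=10 Δ0: w4=0 clk=0 w3=1 w1=0 w0=1 w2=1
  Δ1: clk:0→1
  Δ2: w4:0→1, w0:1→0
  (2Δ to stable)

2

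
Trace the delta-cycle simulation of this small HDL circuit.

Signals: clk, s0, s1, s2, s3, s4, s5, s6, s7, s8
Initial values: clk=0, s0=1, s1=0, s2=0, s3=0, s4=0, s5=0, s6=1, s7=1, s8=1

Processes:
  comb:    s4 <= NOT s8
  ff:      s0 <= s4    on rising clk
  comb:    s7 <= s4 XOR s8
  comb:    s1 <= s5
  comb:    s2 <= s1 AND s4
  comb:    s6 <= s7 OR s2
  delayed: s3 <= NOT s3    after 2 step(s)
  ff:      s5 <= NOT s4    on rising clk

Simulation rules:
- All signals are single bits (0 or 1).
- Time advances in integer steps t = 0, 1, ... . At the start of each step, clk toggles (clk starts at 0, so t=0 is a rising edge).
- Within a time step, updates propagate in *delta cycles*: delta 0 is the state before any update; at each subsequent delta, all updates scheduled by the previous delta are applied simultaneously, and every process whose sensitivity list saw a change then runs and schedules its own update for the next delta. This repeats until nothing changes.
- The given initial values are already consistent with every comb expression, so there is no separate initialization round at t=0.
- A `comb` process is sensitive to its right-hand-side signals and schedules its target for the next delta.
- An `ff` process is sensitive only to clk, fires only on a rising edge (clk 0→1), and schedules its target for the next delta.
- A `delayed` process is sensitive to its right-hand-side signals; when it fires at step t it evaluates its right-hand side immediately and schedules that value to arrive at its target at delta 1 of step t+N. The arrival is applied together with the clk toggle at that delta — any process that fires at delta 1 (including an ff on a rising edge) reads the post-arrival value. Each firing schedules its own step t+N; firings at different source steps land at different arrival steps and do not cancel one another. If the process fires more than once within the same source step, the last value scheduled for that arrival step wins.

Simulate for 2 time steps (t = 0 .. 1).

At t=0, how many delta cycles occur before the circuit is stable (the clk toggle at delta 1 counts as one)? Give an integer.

3

t=0 Δ0: s4=0 s5=0 s6=1 s3=0 s7=1 clk=0 s8=1 s0=1 s2=0 s1=0
  Δ1: clk:0→1
  Δ2: s5:0→1, s0:1→0
  Δ3: s1:0→1
  (3Δ to stable)
t=1 Δ0: s4=0 s5=1 s6=1 s3=0 s7=1 clk=1 s8=1 s0=0 s2=0 s1=1
  Δ1: clk:1→0
  (1Δ to stable)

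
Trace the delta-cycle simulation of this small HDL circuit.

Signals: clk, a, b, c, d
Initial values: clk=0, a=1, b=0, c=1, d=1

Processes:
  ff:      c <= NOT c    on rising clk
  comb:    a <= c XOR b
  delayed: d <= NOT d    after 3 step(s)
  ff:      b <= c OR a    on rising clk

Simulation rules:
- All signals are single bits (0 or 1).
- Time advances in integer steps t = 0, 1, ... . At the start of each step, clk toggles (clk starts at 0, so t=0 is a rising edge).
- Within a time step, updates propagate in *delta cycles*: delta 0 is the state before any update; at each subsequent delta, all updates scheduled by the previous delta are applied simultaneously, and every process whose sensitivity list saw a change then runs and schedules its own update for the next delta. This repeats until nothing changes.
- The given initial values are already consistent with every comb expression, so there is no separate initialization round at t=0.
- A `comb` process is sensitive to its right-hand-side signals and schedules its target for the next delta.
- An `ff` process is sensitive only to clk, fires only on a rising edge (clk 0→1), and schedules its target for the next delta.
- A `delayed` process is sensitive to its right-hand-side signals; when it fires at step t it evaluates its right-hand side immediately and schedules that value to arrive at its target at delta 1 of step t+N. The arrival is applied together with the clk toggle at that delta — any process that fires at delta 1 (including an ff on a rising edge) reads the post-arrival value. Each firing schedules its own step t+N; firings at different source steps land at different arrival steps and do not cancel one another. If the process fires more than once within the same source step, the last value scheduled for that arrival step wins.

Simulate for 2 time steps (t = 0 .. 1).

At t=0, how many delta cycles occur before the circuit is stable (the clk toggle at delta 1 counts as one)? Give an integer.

[bits: clk,c,a,d,b]
t=0: Δ0=01110 Δ1=11110 Δ2=10111 | 2Δ
t=1: Δ0=10111 Δ1=00111 | 1Δ

2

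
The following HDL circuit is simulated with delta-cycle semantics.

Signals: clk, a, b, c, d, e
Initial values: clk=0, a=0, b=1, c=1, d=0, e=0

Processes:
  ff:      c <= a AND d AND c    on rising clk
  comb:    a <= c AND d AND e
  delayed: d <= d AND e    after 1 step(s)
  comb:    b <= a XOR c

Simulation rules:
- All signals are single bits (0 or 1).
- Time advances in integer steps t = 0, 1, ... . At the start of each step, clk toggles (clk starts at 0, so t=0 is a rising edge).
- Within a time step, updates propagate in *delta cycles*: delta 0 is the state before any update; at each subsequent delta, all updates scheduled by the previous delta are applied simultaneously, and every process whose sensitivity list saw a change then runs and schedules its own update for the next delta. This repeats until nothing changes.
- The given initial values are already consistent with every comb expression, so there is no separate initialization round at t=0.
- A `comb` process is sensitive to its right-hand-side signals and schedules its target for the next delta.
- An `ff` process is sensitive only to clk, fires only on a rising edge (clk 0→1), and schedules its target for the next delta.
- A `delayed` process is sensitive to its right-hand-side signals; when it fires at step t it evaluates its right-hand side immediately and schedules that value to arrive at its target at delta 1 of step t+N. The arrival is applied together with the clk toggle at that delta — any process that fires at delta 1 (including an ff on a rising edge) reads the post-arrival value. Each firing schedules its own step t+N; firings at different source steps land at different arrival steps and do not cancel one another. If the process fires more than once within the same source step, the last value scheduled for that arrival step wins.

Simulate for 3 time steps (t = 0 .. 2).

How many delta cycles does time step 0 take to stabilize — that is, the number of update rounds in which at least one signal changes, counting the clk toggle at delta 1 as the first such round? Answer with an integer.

3

[bits: d,a,b,c,clk,e]
t=0: Δ0=001100 Δ1=001110 Δ2=001010 Δ3=000010 | 3Δ
t=1: Δ0=000010 Δ1=000000 | 1Δ
t=2: Δ0=000000 Δ1=000010 | 1Δ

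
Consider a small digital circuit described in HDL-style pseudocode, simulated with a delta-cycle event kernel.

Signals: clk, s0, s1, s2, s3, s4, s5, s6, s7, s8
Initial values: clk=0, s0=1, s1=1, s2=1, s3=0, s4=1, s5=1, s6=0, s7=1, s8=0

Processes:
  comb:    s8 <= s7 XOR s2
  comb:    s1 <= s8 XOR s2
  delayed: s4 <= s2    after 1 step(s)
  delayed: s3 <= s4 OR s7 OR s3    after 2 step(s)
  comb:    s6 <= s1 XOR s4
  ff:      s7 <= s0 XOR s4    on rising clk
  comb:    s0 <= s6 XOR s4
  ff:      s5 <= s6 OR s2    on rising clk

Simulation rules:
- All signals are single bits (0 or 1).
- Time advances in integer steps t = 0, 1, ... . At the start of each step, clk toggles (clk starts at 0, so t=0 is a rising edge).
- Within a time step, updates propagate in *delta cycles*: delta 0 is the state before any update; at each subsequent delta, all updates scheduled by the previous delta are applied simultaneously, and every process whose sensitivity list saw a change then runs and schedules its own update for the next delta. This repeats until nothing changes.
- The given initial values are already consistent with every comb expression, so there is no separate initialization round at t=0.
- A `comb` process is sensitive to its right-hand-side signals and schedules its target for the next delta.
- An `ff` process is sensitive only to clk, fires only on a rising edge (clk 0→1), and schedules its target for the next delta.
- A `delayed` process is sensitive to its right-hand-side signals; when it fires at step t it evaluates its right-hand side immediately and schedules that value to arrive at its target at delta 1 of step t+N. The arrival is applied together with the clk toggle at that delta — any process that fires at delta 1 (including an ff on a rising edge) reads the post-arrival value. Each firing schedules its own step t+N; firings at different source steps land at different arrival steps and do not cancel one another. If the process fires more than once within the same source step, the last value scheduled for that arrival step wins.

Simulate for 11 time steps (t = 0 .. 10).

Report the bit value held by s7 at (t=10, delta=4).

t=0 Δ0: s2=1 clk=0 s8=0 s6=0 s5=1 s0=1 s3=0 s4=1 s1=1 s7=1
  Δ1: clk:0→1
  Δ2: s7:1→0
  Δ3: s8:0→1
  Δ4: s1:1→0
  Δ5: s6:0→1
  Δ6: s0:1→0
  (6Δ to stable)
t=1 Δ0: s2=1 clk=1 s8=1 s6=1 s5=1 s0=0 s3=0 s4=1 s1=0 s7=0
  Δ1: clk:1→0
  (1Δ to stable)
t=2 Δ0: s2=1 clk=0 s8=1 s6=1 s5=1 s0=0 s3=0 s4=1 s1=0 s7=0
  Δ1: clk:0→1, s3:0→1
  Δ2: s7:0→1
  Δ3: s8:1→0
  Δ4: s1:0→1
  Δ5: s6:1→0
  Δ6: s0:0→1
  (6Δ to stable)
t=3 Δ0: s2=1 clk=1 s8=0 s6=0 s5=1 s0=1 s3=1 s4=1 s1=1 s7=1
  Δ1: clk:1→0
  (1Δ to stable)
t=4 Δ0: s2=1 clk=0 s8=0 s6=0 s5=1 s0=1 s3=1 s4=1 s1=1 s7=1
  Δ1: clk:0→1
  Δ2: s7:1→0
  Δ3: s8:0→1
  Δ4: s1:1→0
  Δ5: s6:0→1
  Δ6: s0:1→0
  (6Δ to stable)
t=5 Δ0: s2=1 clk=1 s8=1 s6=1 s5=1 s0=0 s3=1 s4=1 s1=0 s7=0
  Δ1: clk:1→0
  (1Δ to stable)
t=6 Δ0: s2=1 clk=0 s8=1 s6=1 s5=1 s0=0 s3=1 s4=1 s1=0 s7=0
  Δ1: clk:0→1
  Δ2: s7:0→1
  Δ3: s8:1→0
  Δ4: s1:0→1
  Δ5: s6:1→0
  Δ6: s0:0→1
  (6Δ to stable)
t=7 Δ0: s2=1 clk=1 s8=0 s6=0 s5=1 s0=1 s3=1 s4=1 s1=1 s7=1
  Δ1: clk:1→0
  (1Δ to stable)
t=8 Δ0: s2=1 clk=0 s8=0 s6=0 s5=1 s0=1 s3=1 s4=1 s1=1 s7=1
  Δ1: clk:0→1
  Δ2: s7:1→0
  Δ3: s8:0→1
  Δ4: s1:1→0
  Δ5: s6:0→1
  Δ6: s0:1→0
  (6Δ to stable)
t=9 Δ0: s2=1 clk=1 s8=1 s6=1 s5=1 s0=0 s3=1 s4=1 s1=0 s7=0
  Δ1: clk:1→0
  (1Δ to stable)
t=10 Δ0: s2=1 clk=0 s8=1 s6=1 s5=1 s0=0 s3=1 s4=1 s1=0 s7=0
  Δ1: clk:0→1
  Δ2: s7:0→1
  Δ3: s8:1→0
  Δ4: s1:0→1
  Δ5: s6:1→0
  Δ6: s0:0→1
  (6Δ to stable)

1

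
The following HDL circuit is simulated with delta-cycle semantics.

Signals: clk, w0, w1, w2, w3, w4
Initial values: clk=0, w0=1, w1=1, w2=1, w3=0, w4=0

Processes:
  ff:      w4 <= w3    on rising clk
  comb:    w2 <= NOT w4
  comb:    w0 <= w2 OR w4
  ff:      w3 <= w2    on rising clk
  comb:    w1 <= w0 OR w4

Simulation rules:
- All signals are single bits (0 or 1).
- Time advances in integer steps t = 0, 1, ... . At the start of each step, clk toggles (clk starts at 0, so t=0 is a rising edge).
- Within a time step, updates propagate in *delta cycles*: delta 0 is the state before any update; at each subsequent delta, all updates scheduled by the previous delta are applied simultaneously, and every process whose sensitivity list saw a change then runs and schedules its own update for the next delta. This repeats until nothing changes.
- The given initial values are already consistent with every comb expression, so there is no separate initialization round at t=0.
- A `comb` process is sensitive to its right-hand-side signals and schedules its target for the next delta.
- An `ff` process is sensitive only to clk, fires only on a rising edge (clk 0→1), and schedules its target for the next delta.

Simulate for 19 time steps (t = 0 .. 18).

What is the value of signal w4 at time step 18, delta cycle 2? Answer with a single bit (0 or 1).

[bits: w0,w2,w3,w1,clk,w4]
t=0: Δ0=110100 Δ1=110110 Δ2=111110 | 2Δ
t=1: Δ0=111110 Δ1=111100 | 1Δ
t=2: Δ0=111100 Δ1=111110 Δ2=111111 Δ3=101111 | 3Δ
t=3: Δ0=101111 Δ1=101101 | 1Δ
t=4: Δ0=101101 Δ1=101111 Δ2=100111 | 2Δ
t=5: Δ0=100111 Δ1=100101 | 1Δ
t=6: Δ0=100101 Δ1=100111 Δ2=100110 Δ3=010110 Δ4=110010 Δ5=110110 | 5Δ
t=7: Δ0=110110 Δ1=110100 | 1Δ
t=8: Δ0=110100 Δ1=110110 Δ2=111110 | 2Δ
t=9: Δ0=111110 Δ1=111100 | 1Δ
t=10: Δ0=111100 Δ1=111110 Δ2=111111 Δ3=101111 | 3Δ
t=11: Δ0=101111 Δ1=101101 | 1Δ
t=12: Δ0=101101 Δ1=101111 Δ2=100111 | 2Δ
t=13: Δ0=100111 Δ1=100101 | 1Δ
t=14: Δ0=100101 Δ1=100111 Δ2=100110 Δ3=010110 Δ4=110010 Δ5=110110 | 5Δ
t=15: Δ0=110110 Δ1=110100 | 1Δ
t=16: Δ0=110100 Δ1=110110 Δ2=111110 | 2Δ
t=17: Δ0=111110 Δ1=111100 | 1Δ
t=18: Δ0=111100 Δ1=111110 Δ2=111111 Δ3=101111 | 3Δ

1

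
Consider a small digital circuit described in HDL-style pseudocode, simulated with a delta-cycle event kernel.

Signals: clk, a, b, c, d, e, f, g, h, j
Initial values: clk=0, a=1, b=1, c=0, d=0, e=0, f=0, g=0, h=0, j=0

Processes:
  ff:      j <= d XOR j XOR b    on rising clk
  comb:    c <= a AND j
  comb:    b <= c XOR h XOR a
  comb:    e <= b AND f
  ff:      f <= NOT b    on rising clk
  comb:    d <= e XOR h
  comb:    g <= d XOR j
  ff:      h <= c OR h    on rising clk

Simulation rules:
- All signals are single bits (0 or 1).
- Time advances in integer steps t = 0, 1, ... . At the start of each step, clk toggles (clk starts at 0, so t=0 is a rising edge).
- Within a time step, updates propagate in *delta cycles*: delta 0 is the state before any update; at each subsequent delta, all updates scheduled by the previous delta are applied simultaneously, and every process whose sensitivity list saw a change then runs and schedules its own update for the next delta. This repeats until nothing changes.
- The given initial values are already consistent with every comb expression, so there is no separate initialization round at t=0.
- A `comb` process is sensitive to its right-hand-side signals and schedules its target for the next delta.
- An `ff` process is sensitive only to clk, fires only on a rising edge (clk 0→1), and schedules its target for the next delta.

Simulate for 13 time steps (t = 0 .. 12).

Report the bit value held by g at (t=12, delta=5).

1

[bits: a,e,b,g,clk,h,j,d,f,c]
t=0: Δ0=1010000000 Δ1=1010100000 Δ2=1010101000 Δ3=1011101001 Δ4=1001101001 | 4Δ
t=1: Δ0=1001101001 Δ1=1001001001 | 1Δ
t=2: Δ0=1001001001 Δ1=1001101001 Δ2=1001111011 Δ3=1011111111 Δ4=1110111111 Δ5=1110111011 Δ6=1111111011 | 6Δ
t=3: Δ0=1111111011 Δ1=1111011011 | 1Δ
t=4: Δ0=1111011011 Δ1=1111111011 Δ2=1111110001 Δ3=1010110000 Δ4=1000110100 Δ5=1001110100 | 5Δ
t=5: Δ0=1001110100 Δ1=1001010100 | 1Δ
t=6: Δ0=1001010100 Δ1=1001110100 Δ2=1001111110 Δ3=1000111111 Δ4=1010111111 Δ5=1110111111 Δ6=1110111011 Δ7=1111111011 | 7Δ
t=7: Δ0=1111111011 Δ1=1111011011 | 1Δ
t=8: Δ0=1111011011 Δ1=1111111011 Δ2=1111110001 Δ3=1010110000 Δ4=1000110100 Δ5=1001110100 | 5Δ
t=9: Δ0=1001110100 Δ1=1001010100 | 1Δ
t=10: Δ0=1001010100 Δ1=1001110100 Δ2=1001111110 Δ3=1000111111 Δ4=1010111111 Δ5=1110111111 Δ6=1110111011 Δ7=1111111011 | 7Δ
t=11: Δ0=1111111011 Δ1=1111011011 | 1Δ
t=12: Δ0=1111011011 Δ1=1111111011 Δ2=1111110001 Δ3=1010110000 Δ4=1000110100 Δ5=1001110100 | 5Δ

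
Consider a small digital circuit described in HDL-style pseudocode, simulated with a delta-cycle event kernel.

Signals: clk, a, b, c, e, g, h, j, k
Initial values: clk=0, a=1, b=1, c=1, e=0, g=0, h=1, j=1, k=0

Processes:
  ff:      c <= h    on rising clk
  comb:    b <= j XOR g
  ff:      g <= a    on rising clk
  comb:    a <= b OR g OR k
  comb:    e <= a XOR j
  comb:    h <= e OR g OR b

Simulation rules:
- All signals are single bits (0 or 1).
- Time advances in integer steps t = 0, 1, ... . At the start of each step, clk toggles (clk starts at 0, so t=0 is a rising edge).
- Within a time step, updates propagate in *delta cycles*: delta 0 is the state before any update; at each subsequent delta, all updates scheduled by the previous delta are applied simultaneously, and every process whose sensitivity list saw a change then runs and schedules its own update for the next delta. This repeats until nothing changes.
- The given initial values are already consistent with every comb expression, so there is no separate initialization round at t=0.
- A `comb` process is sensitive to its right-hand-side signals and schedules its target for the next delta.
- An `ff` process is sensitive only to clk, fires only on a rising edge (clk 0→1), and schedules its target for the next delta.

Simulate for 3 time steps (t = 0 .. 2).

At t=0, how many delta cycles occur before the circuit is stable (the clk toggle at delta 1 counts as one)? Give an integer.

t=0 Δ0: j=1 k=0 g=0 c=1 e=0 b=1 clk=0 h=1 a=1
  Δ1: clk:0→1
  Δ2: g:0→1
  Δ3: b:1→0
  (3Δ to stable)
t=1 Δ0: j=1 k=0 g=1 c=1 e=0 b=0 clk=1 h=1 a=1
  Δ1: clk:1→0
  (1Δ to stable)
t=2 Δ0: j=1 k=0 g=1 c=1 e=0 b=0 clk=0 h=1 a=1
  Δ1: clk:0→1
  (1Δ to stable)

3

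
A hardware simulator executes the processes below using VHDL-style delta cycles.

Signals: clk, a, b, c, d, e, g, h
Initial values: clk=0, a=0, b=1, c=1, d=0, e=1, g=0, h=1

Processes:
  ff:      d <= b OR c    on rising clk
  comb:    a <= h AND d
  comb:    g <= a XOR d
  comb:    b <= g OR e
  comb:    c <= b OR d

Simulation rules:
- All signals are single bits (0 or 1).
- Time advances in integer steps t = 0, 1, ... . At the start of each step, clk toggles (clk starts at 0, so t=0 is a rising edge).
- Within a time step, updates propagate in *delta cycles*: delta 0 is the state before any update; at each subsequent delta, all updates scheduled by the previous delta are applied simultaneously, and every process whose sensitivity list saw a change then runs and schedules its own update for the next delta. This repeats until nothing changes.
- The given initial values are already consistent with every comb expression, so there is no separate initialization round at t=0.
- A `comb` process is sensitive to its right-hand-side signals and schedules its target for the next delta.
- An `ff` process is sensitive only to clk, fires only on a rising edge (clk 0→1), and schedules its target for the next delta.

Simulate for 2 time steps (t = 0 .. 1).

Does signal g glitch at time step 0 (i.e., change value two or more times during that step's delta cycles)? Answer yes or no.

t0.Δ0 e=1 d=0 a=0 clk=0 h=1 b=1 c=1 g=0
t0.Δ1 e=1 d=0 a=0 clk=1 h=1 b=1 c=1 g=0
t0.Δ2 e=1 d=1 a=0 clk=1 h=1 b=1 c=1 g=0
t0.Δ3 e=1 d=1 a=1 clk=1 h=1 b=1 c=1 g=1
t0.Δ4 e=1 d=1 a=1 clk=1 h=1 b=1 c=1 g=0
t1.Δ0 e=1 d=1 a=1 clk=1 h=1 b=1 c=1 g=0
t1.Δ1 e=1 d=1 a=1 clk=0 h=1 b=1 c=1 g=0

yes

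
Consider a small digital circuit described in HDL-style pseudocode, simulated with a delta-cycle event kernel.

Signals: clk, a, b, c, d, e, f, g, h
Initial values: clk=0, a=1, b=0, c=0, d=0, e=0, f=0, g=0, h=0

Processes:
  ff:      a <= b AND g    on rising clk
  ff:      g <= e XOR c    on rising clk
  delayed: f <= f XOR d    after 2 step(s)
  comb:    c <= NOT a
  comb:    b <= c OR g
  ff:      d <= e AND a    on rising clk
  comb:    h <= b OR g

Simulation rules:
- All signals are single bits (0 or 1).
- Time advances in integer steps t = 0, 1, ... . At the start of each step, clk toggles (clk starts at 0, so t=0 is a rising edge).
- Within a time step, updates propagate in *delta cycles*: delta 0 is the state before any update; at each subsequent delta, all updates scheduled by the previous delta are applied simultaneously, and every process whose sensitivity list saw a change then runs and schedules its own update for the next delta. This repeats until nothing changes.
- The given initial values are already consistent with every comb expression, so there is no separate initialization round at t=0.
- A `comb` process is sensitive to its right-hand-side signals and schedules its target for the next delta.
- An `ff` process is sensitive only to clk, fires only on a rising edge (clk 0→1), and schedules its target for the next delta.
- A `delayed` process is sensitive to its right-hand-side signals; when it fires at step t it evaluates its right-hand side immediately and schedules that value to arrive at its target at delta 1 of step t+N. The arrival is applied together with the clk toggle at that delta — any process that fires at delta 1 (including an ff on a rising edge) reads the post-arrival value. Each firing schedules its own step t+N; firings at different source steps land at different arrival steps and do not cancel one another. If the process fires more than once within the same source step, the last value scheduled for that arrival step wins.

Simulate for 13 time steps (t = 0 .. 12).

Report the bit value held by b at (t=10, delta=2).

[bits: c,f,clk,h,g,b,e,d,a]
t=0: Δ0=000000001 Δ1=001000001 Δ2=001000000 Δ3=101000000 Δ4=101001000 Δ5=101101000 | 5Δ
t=1: Δ0=101101000 Δ1=100101000 | 1Δ
t=2: Δ0=100101000 Δ1=101101000 Δ2=101111000 | 2Δ
t=3: Δ0=101111000 Δ1=100111000 | 1Δ
t=4: Δ0=100111000 Δ1=101111000 Δ2=101111001 Δ3=001111001 | 3Δ
t=5: Δ0=001111001 Δ1=000111001 | 1Δ
t=6: Δ0=000111001 Δ1=001111001 Δ2=001101001 Δ3=001100001 Δ4=001000001 | 4Δ
t=7: Δ0=001000001 Δ1=000000001 | 1Δ
t=8: Δ0=000000001 Δ1=001000001 Δ2=001000000 Δ3=101000000 Δ4=101001000 Δ5=101101000 | 5Δ
t=9: Δ0=101101000 Δ1=100101000 | 1Δ
t=10: Δ0=100101000 Δ1=101101000 Δ2=101111000 | 2Δ
t=11: Δ0=101111000 Δ1=100111000 | 1Δ
t=12: Δ0=100111000 Δ1=101111000 Δ2=101111001 Δ3=001111001 | 3Δ

1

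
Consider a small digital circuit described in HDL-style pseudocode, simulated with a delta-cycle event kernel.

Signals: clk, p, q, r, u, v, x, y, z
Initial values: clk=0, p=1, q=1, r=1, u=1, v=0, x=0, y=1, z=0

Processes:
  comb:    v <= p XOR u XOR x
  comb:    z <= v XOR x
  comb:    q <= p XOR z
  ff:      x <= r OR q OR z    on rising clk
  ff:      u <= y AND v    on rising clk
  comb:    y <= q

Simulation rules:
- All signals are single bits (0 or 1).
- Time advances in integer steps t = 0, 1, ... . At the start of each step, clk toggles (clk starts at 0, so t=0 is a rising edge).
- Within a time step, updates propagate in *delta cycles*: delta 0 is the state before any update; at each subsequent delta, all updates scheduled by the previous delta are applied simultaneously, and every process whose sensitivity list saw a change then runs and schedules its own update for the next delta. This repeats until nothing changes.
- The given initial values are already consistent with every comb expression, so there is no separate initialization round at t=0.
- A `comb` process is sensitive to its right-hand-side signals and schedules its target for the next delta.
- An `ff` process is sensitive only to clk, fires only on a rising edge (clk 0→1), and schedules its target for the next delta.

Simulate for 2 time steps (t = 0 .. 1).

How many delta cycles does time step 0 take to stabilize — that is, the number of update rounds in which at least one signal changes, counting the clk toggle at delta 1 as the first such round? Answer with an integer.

5

t=0 Δ0: x=0 q=1 y=1 r=1 v=0 u=1 p=1 z=0 clk=0
  Δ1: clk:0→1
  Δ2: x:0→1, u:1→0
  Δ3: z:0→1
  Δ4: q:1→0
  Δ5: y:1→0
  (5Δ to stable)
t=1 Δ0: x=1 q=0 y=0 r=1 v=0 u=0 p=1 z=1 clk=1
  Δ1: clk:1→0
  (1Δ to stable)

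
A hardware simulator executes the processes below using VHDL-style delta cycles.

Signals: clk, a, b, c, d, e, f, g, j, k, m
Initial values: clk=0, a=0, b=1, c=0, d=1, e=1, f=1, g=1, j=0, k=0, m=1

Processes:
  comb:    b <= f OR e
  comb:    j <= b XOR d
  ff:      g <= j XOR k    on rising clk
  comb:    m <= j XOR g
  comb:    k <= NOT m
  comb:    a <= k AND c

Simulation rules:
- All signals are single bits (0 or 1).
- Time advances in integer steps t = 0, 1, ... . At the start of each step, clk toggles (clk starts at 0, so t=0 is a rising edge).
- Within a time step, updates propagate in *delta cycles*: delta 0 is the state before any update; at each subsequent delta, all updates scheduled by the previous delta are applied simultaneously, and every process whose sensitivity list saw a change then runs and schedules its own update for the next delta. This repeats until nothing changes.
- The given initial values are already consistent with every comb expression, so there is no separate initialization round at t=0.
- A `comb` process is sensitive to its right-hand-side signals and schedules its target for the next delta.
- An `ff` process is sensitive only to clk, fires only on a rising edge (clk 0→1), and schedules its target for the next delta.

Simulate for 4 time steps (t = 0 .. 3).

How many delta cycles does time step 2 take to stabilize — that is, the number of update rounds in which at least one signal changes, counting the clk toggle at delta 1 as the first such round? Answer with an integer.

4

t0.Δ0 d=1 f=1 g=1 a=0 clk=0 e=1 b=1 c=0 m=1 j=0 k=0
t0.Δ1 d=1 f=1 g=1 a=0 clk=1 e=1 b=1 c=0 m=1 j=0 k=0
t0.Δ2 d=1 f=1 g=0 a=0 clk=1 e=1 b=1 c=0 m=1 j=0 k=0
t0.Δ3 d=1 f=1 g=0 a=0 clk=1 e=1 b=1 c=0 m=0 j=0 k=0
t0.Δ4 d=1 f=1 g=0 a=0 clk=1 e=1 b=1 c=0 m=0 j=0 k=1
t1.Δ0 d=1 f=1 g=0 a=0 clk=1 e=1 b=1 c=0 m=0 j=0 k=1
t1.Δ1 d=1 f=1 g=0 a=0 clk=0 e=1 b=1 c=0 m=0 j=0 k=1
t2.Δ0 d=1 f=1 g=0 a=0 clk=0 e=1 b=1 c=0 m=0 j=0 k=1
t2.Δ1 d=1 f=1 g=0 a=0 clk=1 e=1 b=1 c=0 m=0 j=0 k=1
t2.Δ2 d=1 f=1 g=1 a=0 clk=1 e=1 b=1 c=0 m=0 j=0 k=1
t2.Δ3 d=1 f=1 g=1 a=0 clk=1 e=1 b=1 c=0 m=1 j=0 k=1
t2.Δ4 d=1 f=1 g=1 a=0 clk=1 e=1 b=1 c=0 m=1 j=0 k=0
t3.Δ0 d=1 f=1 g=1 a=0 clk=1 e=1 b=1 c=0 m=1 j=0 k=0
t3.Δ1 d=1 f=1 g=1 a=0 clk=0 e=1 b=1 c=0 m=1 j=0 k=0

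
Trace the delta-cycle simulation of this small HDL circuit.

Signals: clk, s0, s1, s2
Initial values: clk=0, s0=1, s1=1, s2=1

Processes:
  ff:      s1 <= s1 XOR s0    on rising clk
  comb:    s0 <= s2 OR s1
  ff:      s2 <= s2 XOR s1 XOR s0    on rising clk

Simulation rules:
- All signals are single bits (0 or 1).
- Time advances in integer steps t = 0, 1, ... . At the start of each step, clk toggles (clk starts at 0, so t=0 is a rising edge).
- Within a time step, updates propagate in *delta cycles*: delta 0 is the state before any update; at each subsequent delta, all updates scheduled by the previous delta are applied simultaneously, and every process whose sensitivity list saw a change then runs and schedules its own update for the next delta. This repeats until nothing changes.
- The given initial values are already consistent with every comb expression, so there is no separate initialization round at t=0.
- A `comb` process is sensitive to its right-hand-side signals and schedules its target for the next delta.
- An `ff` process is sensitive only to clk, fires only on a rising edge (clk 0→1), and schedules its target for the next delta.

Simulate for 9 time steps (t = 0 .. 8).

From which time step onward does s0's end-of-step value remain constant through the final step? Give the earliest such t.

t=0 Δ0: s1=1 s0=1 clk=0 s2=1
  Δ1: clk:0→1
  Δ2: s1:1→0
  (2Δ to stable)
t=1 Δ0: s1=0 s0=1 clk=1 s2=1
  Δ1: clk:1→0
  (1Δ to stable)
t=2 Δ0: s1=0 s0=1 clk=0 s2=1
  Δ1: clk:0→1
  Δ2: s1:0→1, s2:1→0
  (2Δ to stable)
t=3 Δ0: s1=1 s0=1 clk=1 s2=0
  Δ1: clk:1→0
  (1Δ to stable)
t=4 Δ0: s1=1 s0=1 clk=0 s2=0
  Δ1: clk:0→1
  Δ2: s1:1→0
  Δ3: s0:1→0
  (3Δ to stable)
t=5 Δ0: s1=0 s0=0 clk=1 s2=0
  Δ1: clk:1→0
  (1Δ to stable)
t=6 Δ0: s1=0 s0=0 clk=0 s2=0
  Δ1: clk:0→1
  (1Δ to stable)
t=7 Δ0: s1=0 s0=0 clk=1 s2=0
  Δ1: clk:1→0
  (1Δ to stable)
t=8 Δ0: s1=0 s0=0 clk=0 s2=0
  Δ1: clk:0→1
  (1Δ to stable)

4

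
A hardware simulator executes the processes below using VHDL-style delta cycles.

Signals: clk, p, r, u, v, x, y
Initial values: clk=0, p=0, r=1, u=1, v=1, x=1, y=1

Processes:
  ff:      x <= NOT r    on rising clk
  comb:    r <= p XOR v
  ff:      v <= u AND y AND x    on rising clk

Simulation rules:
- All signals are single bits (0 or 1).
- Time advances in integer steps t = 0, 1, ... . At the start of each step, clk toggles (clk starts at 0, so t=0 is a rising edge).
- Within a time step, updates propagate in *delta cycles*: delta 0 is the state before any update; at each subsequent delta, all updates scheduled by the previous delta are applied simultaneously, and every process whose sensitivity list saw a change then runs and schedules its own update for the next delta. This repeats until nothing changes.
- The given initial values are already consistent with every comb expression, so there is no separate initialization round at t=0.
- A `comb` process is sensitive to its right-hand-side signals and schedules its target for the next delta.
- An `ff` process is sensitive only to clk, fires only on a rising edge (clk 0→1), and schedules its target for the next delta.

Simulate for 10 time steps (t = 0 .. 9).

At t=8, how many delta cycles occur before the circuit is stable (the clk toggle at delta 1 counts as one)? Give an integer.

t=0 Δ0: v=1 p=0 u=1 r=1 clk=0 y=1 x=1
  Δ1: clk:0→1
  Δ2: x:1→0
  (2Δ to stable)
t=1 Δ0: v=1 p=0 u=1 r=1 clk=1 y=1 x=0
  Δ1: clk:1→0
  (1Δ to stable)
t=2 Δ0: v=1 p=0 u=1 r=1 clk=0 y=1 x=0
  Δ1: clk:0→1
  Δ2: v:1→0
  Δ3: r:1→0
  (3Δ to stable)
t=3 Δ0: v=0 p=0 u=1 r=0 clk=1 y=1 x=0
  Δ1: clk:1→0
  (1Δ to stable)
t=4 Δ0: v=0 p=0 u=1 r=0 clk=0 y=1 x=0
  Δ1: clk:0→1
  Δ2: x:0→1
  (2Δ to stable)
t=5 Δ0: v=0 p=0 u=1 r=0 clk=1 y=1 x=1
  Δ1: clk:1→0
  (1Δ to stable)
t=6 Δ0: v=0 p=0 u=1 r=0 clk=0 y=1 x=1
  Δ1: clk:0→1
  Δ2: v:0→1
  Δ3: r:0→1
  (3Δ to stable)
t=7 Δ0: v=1 p=0 u=1 r=1 clk=1 y=1 x=1
  Δ1: clk:1→0
  (1Δ to stable)
t=8 Δ0: v=1 p=0 u=1 r=1 clk=0 y=1 x=1
  Δ1: clk:0→1
  Δ2: x:1→0
  (2Δ to stable)
t=9 Δ0: v=1 p=0 u=1 r=1 clk=1 y=1 x=0
  Δ1: clk:1→0
  (1Δ to stable)

2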